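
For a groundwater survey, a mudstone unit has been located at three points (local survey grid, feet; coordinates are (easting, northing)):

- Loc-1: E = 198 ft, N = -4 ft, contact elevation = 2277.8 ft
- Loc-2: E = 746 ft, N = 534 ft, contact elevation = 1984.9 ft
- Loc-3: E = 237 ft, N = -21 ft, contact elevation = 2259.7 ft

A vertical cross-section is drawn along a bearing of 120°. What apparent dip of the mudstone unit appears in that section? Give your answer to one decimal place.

Two edge vectors: Loc-1→Loc-2 = (548, 538, -292.9), Loc-1→Loc-3 = (39, -17, -18.1).
Normal n = (Loc-1→Loc-2) × (Loc-1→Loc-3) = (-14717.1, -1504.3, -30298).
So ∂z/∂E = −n_x/n_z = −0.48574 and ∂z/∂N = −n_y/n_z = −0.04965.
Unit vector along 120° is (sin 120°, cos 120°) = (0.8660, -0.5000).
Slope in that direction = a·(0.8660) + b·(-0.5000) = −0.39584.
Apparent dip = arctan|0.39584| = 21.6° (true dip is 26.0°, so apparent ≤ true as expected).

21.6°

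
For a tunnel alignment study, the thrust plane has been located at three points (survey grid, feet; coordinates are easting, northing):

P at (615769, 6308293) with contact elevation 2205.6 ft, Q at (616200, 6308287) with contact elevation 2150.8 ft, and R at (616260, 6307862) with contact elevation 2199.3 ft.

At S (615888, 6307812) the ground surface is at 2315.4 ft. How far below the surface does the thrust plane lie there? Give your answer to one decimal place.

61.5 ft

Let the plane be z = a·easting + b·northing + c.
Q−P: 431a − 6b = −54.8;  R−P: 491a − 431b = −6.3.
Solving gives a = −0.128988322, b = −0.132327763.
Then c = 2205.6 − a·615769 − b·6308293 = 916394.91.
At (615888, 6307812): z_contact = −79442.36 − 834698.65 + 916394.91 = 2253.90 ft.
Depth below ground = 2315.4 − 2253.90 = 61.5 ft.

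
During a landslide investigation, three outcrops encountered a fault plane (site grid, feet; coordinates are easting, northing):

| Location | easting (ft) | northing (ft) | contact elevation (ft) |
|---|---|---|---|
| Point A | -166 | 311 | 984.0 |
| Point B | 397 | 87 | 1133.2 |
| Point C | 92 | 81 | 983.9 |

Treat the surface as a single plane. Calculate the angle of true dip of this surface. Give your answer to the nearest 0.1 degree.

Let the plane be z = a·easting + b·northing + c.
Point B−Point A: 563a − 224b = 149.2;  Point C−Point A: 258a − 230b = −0.1.
Solving gives a = 0.47893, b = 0.53767.
Gradient magnitude |∇z| = √(a² + b²) = √(0.22937 + 0.28909) = 0.72004.
True dip = arctan(0.72004) = 35.8°, dipping toward SW (azimuth ≈ 222°).

35.8°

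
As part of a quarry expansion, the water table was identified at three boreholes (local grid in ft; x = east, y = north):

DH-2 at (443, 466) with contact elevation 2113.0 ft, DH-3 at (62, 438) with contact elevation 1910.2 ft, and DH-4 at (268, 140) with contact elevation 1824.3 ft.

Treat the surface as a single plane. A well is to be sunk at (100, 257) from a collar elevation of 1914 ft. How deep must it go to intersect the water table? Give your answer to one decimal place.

Two edge vectors: DH-2→DH-3 = (-381, -28, -202.8), DH-2→DH-4 = (-175, -326, -288.7).
Normal n = (DH-2→DH-3) × (DH-2→DH-4) = (-58029.2, -74504.7, 119306).
So ∂z/∂x = −n_x/n_z = 0.48639 and ∂z/∂y = −n_y/n_z = 0.62448.
Intercept c from DH-2: 2113 − 215.47 − 291.01 = 1606.52.
At (100, 257): z_contact = 48.64 + 160.49 + 1606.52 = 1815.65 ft.
Depth below ground = 1914 − 1815.65 = 98.3 ft.

98.3 ft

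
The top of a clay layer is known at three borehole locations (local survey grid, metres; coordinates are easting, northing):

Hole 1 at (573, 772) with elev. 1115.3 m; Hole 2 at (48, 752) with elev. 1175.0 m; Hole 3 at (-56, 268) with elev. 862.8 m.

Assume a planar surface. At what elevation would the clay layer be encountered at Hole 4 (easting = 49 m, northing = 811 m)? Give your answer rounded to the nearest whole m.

1215 m

Let the plane be z = a·easting + b·northing + c.
Hole 2−Hole 1: −525a − 20b = 59.7;  Hole 3−Hole 1: −629a − 504b = −252.5.
Solving gives a = −0.13943, b = 0.67500.
Then c = 1115.3 − a·573 − b·772 = 674.09.
At (49, 811): z = −6.8 + 547.4 + 674.09 = 1214.7 m.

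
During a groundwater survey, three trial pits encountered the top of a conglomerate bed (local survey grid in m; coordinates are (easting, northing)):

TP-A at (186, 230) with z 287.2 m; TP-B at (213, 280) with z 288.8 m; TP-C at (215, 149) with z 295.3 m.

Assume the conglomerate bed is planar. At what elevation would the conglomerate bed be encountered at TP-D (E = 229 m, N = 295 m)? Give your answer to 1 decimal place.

Let the plane be z = a·E + b·N + c.
TP-B−TP-A: 27a + 50b = 1.6;  TP-C−TP-A: 29a − 81b = 8.1.
Solving gives a = 0.14699, b = −0.04737.
Then c = 287.2 − a·186 − b·230 = 270.76.
At (229, 295): z = 33.7 − 14.0 + 270.76 = 290.4 m.

290.4 m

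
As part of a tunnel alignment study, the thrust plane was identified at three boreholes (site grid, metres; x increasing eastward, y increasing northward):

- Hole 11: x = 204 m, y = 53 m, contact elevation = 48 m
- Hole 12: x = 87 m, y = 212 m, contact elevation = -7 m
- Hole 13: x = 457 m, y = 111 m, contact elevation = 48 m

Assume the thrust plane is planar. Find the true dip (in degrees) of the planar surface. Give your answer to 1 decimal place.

16.9°

Two edge vectors: Hole 11→Hole 12 = (-117, 159, -55), Hole 11→Hole 13 = (253, 58, 0).
Normal n = (Hole 11→Hole 12) × (Hole 11→Hole 13) = (3190, -13915, -47013).
So ∂z/∂x = −n_x/n_z = 0.06785 and ∂z/∂y = −n_y/n_z = −0.29598.
Gradient magnitude |∇z| = √(a² + b²) = √(0.00460 + 0.08761) = 0.30366.
True dip = arctan(0.30366) = 16.9°, dipping toward NNW (azimuth ≈ 347°).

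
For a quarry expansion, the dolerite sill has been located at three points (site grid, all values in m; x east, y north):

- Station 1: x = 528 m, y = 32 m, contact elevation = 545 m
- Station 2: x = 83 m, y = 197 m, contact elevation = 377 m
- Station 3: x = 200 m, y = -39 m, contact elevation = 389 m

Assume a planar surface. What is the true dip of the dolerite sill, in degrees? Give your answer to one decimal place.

Let the plane be z = a·x + b·y + c.
Station 2−Station 1: −445a + 165b = −168;  Station 3−Station 1: −328a − 71b = −156.
Solving gives a = 0.43946, b = 0.16702.
Gradient magnitude |∇z| = √(a² + b²) = √(0.19312 + 0.02790) = 0.47012.
True dip = arctan(0.47012) = 25.2°, dipping toward WSW (azimuth ≈ 249°).

25.2°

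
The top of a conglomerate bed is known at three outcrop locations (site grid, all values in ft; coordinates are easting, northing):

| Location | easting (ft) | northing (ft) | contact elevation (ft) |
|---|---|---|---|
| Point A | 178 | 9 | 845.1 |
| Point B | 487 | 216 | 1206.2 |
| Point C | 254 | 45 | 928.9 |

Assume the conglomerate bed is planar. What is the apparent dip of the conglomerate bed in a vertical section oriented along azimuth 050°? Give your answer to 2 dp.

Let the plane be z = a·easting + b·northing + c.
Point B−Point A: 309a + 207b = 361.1;  Point C−Point A: 76a + 36b = 83.8.
Solving gives a = 0.94336, b = 0.33624.
Unit vector along 050° is (sin 50°, cos 50°) = (0.7660, 0.6428).
Slope in that direction = a·(0.7660) + b·(0.6428) = 0.93879.
Apparent dip = arctan|0.93879| = 43.19° (true dip is 45.0°, so apparent ≤ true as expected).

43.19°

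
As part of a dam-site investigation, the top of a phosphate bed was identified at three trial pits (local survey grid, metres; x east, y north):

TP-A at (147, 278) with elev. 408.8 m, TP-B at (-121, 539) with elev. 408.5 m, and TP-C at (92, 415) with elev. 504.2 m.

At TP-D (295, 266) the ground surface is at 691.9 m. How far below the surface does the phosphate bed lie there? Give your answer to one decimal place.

131.8 m

Let the plane be z = a·x + b·y + c.
TP-B−TP-A: −268a + 261b = −0.3;  TP-C−TP-A: −55a + 137b = 95.4.
Solving gives a = 1.11536, b = 1.14412.
Then c = 408.8 − a·147 − b·278 = −73.22.
At (295, 266): z_contact = 329.03 + 304.34 − 73.22 = 560.14 m.
Depth below ground = 691.9 − 560.14 = 131.8 m.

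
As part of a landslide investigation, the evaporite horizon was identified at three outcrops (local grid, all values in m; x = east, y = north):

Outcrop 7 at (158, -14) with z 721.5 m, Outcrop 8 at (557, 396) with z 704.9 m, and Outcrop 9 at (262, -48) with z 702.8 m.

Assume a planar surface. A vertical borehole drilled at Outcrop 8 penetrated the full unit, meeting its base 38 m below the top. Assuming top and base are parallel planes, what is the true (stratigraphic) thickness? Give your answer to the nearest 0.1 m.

37.4 m

Two edge vectors: Outcrop 7→Outcrop 8 = (399, 410, -16.6), Outcrop 7→Outcrop 9 = (104, -34, -18.7).
Normal n = (Outcrop 7→Outcrop 8) × (Outcrop 7→Outcrop 9) = (-8231.4, 5734.9, -56206).
So ∂z/∂x = −n_x/n_z = −0.14645 and ∂z/∂y = −n_y/n_z = 0.10203.
|∇z| = √(a²+b²) = 0.17849, so dip δ = arctan(0.17849) = 10.12°.
True thickness = vertical thickness × cos δ = 38 × cos 10.12° = 37.4 m.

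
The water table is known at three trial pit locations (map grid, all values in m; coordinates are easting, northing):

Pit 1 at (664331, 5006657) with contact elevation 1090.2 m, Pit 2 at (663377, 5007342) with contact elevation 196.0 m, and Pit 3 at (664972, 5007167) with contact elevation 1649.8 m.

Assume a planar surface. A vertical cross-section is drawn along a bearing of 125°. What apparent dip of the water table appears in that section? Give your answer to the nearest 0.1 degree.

Two edge vectors: Pit 1→Pit 2 = (-954, 685, -894.2), Pit 1→Pit 3 = (641, 510, 559.6).
Normal n = (Pit 1→Pit 2) × (Pit 1→Pit 3) = (839368, -39323.8, -925625).
So ∂z/∂easting = −n_x/n_z = 0.90681 and ∂z/∂northing = −n_y/n_z = −0.04248.
Unit vector along 125° is (sin 125°, cos 125°) = (0.8192, -0.5736).
Slope in that direction = a·(0.8192) + b·(-0.5736) = 0.76718.
Apparent dip = arctan|0.76718| = 37.5° (true dip is 42.2°, so apparent ≤ true as expected).

37.5°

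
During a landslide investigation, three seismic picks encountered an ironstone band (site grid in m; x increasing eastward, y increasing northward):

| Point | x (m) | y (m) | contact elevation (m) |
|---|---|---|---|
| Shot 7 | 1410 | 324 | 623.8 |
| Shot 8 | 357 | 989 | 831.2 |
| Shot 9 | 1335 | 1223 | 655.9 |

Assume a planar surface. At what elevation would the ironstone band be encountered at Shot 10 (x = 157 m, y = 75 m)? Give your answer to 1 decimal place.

Let the plane be z = a·x + b·y + c.
Shot 8−Shot 7: −1053a + 665b = 207.4;  Shot 9−Shot 7: −75a + 899b = 32.1.
Solving gives a = −0.184112, b = 0.020347.
Then c = 623.8 − a·1410 − b·324 = 876.80.
At (157, 75): z = −28.9 + 1.5 + 876.80 = 849.4 m.

849.4 m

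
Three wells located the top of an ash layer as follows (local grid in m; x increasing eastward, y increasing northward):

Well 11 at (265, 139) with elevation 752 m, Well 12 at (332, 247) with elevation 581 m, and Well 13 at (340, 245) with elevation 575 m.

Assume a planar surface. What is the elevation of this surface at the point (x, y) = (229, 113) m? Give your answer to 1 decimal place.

812.9 m

Let the plane be z = a·x + b·y + c.
Well 12−Well 11: 67a + 108b = −171;  Well 13−Well 11: 75a + 106b = −177.
Solving gives a = −0.99198, b = −0.96794.
Then c = 752 − a·265 − b·139 = 1149.42.
At (229, 113): z = −227.2 − 109.4 + 1149.42 = 812.9 m.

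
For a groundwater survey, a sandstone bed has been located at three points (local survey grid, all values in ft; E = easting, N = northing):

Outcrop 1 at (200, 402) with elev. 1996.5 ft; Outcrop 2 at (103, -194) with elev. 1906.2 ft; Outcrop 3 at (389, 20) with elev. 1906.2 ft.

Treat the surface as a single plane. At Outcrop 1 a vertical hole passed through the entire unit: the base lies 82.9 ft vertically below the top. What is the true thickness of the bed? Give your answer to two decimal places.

Let the plane be z = a·E + b·N + c.
Outcrop 2−Outcrop 1: −97a − 596b = −90.3;  Outcrop 3−Outcrop 1: 189a − 382b = −90.3.
Solving gives a = −0.12909, b = 0.17252.
|∇z| = √(a²+b²) = 0.21547, so dip δ = arctan(0.21547) = 12.16°.
True thickness = vertical thickness × cos δ = 82.9 × cos 12.16° = 81.04 ft.

81.04 ft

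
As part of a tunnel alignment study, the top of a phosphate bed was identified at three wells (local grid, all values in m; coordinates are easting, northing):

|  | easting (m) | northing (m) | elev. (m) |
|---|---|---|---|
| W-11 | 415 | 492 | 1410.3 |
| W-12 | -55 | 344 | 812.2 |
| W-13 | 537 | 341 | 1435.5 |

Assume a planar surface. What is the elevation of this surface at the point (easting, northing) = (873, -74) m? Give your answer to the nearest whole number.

Let the plane be z = a·easting + b·northing + c.
W-12−W-11: −470a − 148b = −598.1;  W-13−W-11: 122a − 151b = 25.2.
Solving gives a = 1.05635, b = 0.68659.
Then c = 1410.3 − a·415 − b·492 = 634.11.
At (873, -74): z = 922.2 − 50.8 + 634.11 = 1505.5 m.

1505 m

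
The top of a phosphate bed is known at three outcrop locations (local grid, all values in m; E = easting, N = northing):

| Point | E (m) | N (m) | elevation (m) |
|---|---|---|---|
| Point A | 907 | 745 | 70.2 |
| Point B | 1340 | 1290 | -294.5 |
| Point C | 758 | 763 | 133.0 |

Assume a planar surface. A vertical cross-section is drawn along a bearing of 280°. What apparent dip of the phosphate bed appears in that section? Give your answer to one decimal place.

21.7°

Two edge vectors: Point A→Point B = (433, 545, -364.7), Point A→Point C = (-149, 18, 62.8).
Normal n = (Point A→Point B) × (Point A→Point C) = (40790.6, 27147.9, 88999).
So ∂z/∂E = −n_x/n_z = −0.45833 and ∂z/∂N = −n_y/n_z = −0.30504.
Unit vector along 280° is (sin 280°, cos 280°) = (-0.9848, 0.1736).
Slope in that direction = a·(-0.9848) + b·(0.1736) = 0.39839.
Apparent dip = arctan|0.39839| = 21.7° (true dip is 28.8°, so apparent ≤ true as expected).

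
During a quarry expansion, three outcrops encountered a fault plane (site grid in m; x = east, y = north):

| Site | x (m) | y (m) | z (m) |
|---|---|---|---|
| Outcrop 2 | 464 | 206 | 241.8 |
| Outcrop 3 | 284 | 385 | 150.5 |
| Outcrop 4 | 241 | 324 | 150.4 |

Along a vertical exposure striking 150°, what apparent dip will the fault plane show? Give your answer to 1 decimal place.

18.3°

Two edge vectors: Outcrop 2→Outcrop 3 = (-180, 179, -91.3), Outcrop 2→Outcrop 4 = (-223, 118, -91.4).
Normal n = (Outcrop 2→Outcrop 3) × (Outcrop 2→Outcrop 4) = (-5587.2, 3907.9, 18677).
So ∂z/∂x = −n_x/n_z = 0.29915 and ∂z/∂y = −n_y/n_z = −0.20924.
Unit vector along 150° is (sin 150°, cos 150°) = (0.5000, -0.8660).
Slope in that direction = a·(0.5000) + b·(-0.8660) = 0.33078.
Apparent dip = arctan|0.33078| = 18.3° (true dip is 20.1°, so apparent ≤ true as expected).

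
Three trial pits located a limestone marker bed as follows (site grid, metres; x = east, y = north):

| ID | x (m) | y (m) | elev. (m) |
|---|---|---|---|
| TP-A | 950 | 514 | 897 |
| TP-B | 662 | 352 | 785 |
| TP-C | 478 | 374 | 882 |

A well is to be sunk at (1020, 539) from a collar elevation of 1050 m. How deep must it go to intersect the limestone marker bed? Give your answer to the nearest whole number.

145 m

Let the plane be z = a·x + b·y + c.
TP-B−TP-A: −288a − 162b = −112;  TP-C−TP-A: −472a − 140b = −15.
Solving gives a = −0.36659, b = 1.34307.
Then c = 897 − a·950 − b·514 = 554.92.
At (1020, 539): z_contact = −373.9 + 723.9 + 554.92 = 904.9 m.
Depth below ground = 1050 − 904.9 = 145 m.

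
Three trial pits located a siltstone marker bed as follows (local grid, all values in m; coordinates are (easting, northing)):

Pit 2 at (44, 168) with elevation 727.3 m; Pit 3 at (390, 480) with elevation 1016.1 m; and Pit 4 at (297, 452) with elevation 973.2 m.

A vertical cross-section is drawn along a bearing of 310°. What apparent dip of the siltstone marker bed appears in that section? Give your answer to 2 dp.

Two edge vectors: Pit 2→Pit 3 = (346, 312, 288.8), Pit 2→Pit 4 = (253, 284, 245.9).
Normal n = (Pit 2→Pit 3) × (Pit 2→Pit 4) = (-5298.4, -12015, 19328).
So ∂z/∂E = −n_x/n_z = 0.27413 and ∂z/∂N = −n_y/n_z = 0.62164.
Unit vector along 310° is (sin 310°, cos 310°) = (-0.7660, 0.6428).
Slope in that direction = a·(-0.7660) + b·(0.6428) = 0.18958.
Apparent dip = arctan|0.18958| = 10.73° (true dip is 34.2°, so apparent ≤ true as expected).

10.73°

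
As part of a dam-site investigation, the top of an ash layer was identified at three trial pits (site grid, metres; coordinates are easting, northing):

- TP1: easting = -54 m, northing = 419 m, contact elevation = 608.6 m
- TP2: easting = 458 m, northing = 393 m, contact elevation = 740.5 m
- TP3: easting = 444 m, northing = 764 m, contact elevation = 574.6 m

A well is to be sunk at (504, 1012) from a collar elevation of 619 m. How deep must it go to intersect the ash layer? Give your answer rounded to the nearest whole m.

139 m

Let the plane be z = a·easting + b·northing + c.
TP2−TP1: 512a − 26b = 131.9;  TP3−TP1: 498a + 345b = −34.
Solving gives a = 0.23536, b = −0.43829.
Then c = 608.6 − a·-54 − b·419 = 804.95.
At (504, 1012): z_contact = 118.6 − 443.5 + 804.95 = 480.0 m.
Depth below ground = 619 − 480.0 = 139 m.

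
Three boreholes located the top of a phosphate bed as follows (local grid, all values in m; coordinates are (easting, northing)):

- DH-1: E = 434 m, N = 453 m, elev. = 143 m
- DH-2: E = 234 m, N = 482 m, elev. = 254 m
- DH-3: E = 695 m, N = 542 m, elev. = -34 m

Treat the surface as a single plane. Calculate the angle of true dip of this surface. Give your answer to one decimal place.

Let the plane be z = a·E + b·N + c.
DH-2−DH-1: −200a + 29b = 111;  DH-3−DH-1: 261a + 89b = −177.
Solving gives a = −0.59175, b = −0.25342.
Gradient magnitude |∇z| = √(a² + b²) = √(0.35016 + 0.06422) = 0.64373.
True dip = arctan(0.64373) = 32.8°, dipping toward ENE (azimuth ≈ 067°).

32.8°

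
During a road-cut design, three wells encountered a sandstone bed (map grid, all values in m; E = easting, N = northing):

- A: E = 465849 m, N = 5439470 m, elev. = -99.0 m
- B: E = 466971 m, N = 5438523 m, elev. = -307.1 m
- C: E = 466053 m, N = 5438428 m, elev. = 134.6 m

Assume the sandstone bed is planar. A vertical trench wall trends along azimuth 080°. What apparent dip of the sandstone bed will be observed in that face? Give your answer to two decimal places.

26.39°

Let the plane be z = a·E + b·N + c.
B−A: 1122a − 947b = −208.1;  C−A: 204a − 1042b = 233.6.
Solving gives a = −0.44886, b = −0.31206.
Unit vector along 080° is (sin 80°, cos 80°) = (0.9848, 0.1736).
Slope in that direction = a·(0.9848) + b·(0.1736) = −0.49623.
Apparent dip = arctan|0.49623| = 26.39° (true dip is 28.7°, so apparent ≤ true as expected).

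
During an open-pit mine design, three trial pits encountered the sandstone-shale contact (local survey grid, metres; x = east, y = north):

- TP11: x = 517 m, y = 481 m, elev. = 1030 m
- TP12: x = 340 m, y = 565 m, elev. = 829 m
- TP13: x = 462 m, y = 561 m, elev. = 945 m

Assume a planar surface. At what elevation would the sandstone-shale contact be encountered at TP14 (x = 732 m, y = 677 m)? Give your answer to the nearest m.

Two edge vectors: TP11→TP12 = (-177, 84, -201), TP11→TP13 = (-55, 80, -85).
Normal n = (TP11→TP12) × (TP11→TP13) = (8940, -3990, -9540).
So ∂z/∂x = −n_x/n_z = 0.93711 and ∂z/∂y = −n_y/n_z = −0.41824.
Intercept c from TP11: 1030 − 484.48 + 201.17 = 746.69.
At (732, 677): z = 686.0 − 283.1 + 746.69 = 1149.5 m.

1150 m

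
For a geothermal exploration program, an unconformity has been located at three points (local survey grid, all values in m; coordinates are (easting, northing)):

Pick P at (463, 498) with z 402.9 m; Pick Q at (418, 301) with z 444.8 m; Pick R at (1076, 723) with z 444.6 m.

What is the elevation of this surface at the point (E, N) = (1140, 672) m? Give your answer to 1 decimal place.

Two edge vectors: Pick P→Pick Q = (-45, -197, 41.9), Pick P→Pick R = (613, 225, 41.7).
Normal n = (Pick P→Pick Q) × (Pick P→Pick R) = (-17642.4, 27561.2, 110636).
So ∂z/∂E = −n_x/n_z = 0.159463 and ∂z/∂N = −n_y/n_z = −0.249116.
Intercept c from Pick P: 402.9 − 73.83 + 124.06 = 453.13.
At (1140, 672): z = 181.8 − 167.4 + 453.13 = 467.5 m.

467.5 m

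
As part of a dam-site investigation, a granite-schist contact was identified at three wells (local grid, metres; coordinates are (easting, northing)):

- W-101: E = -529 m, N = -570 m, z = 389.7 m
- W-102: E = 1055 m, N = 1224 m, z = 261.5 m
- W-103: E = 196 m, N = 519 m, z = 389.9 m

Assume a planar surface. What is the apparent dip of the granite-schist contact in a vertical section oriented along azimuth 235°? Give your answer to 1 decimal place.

Let the plane be z = a·E + b·N + c.
W-102−W-101: 1584a + 1794b = −128.2;  W-103−W-101: 725a + 1089b = 0.2.
Solving gives a = −0.32986, b = 0.21979.
Unit vector along 235° is (sin 235°, cos 235°) = (-0.8192, -0.5736).
Slope in that direction = a·(-0.8192) + b·(-0.5736) = 0.14414.
Apparent dip = arctan|0.14414| = 8.2° (true dip is 21.6°, so apparent ≤ true as expected).

8.2°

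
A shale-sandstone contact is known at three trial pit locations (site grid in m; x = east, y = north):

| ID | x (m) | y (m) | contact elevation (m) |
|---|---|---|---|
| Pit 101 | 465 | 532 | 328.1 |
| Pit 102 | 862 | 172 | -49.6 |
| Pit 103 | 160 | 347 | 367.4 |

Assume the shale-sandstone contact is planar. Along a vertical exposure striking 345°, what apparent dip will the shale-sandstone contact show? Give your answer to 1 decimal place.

32.8°

Two edge vectors: Pit 101→Pit 102 = (397, -360, -377.7), Pit 101→Pit 103 = (-305, -185, 39.3).
Normal n = (Pit 101→Pit 102) × (Pit 101→Pit 103) = (-84022.5, 99596.4, -183245).
So ∂z/∂x = −n_x/n_z = −0.45853 and ∂z/∂y = −n_y/n_z = 0.54351.
Unit vector along 345° is (sin 345°, cos 345°) = (-0.2588, 0.9659).
Slope in that direction = a·(-0.2588) + b·(0.9659) = 0.64367.
Apparent dip = arctan|0.64367| = 32.8° (true dip is 35.4°, so apparent ≤ true as expected).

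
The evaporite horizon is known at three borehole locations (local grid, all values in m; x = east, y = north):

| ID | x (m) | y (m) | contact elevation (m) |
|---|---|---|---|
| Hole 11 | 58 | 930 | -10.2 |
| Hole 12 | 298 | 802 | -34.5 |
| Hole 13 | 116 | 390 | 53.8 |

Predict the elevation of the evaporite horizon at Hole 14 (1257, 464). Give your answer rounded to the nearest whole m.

-155 m

Let the plane be z = a·x + b·y + c.
Hole 12−Hole 11: 240a − 128b = −24.3;  Hole 13−Hole 11: 58a − 540b = 64.
Solving gives a = −0.17445, b = −0.13726.
Then c = -10.2 − a·58 − b·930 = 127.57.
At (1257, 464): z = −219.3 − 63.7 + 127.57 = -155.4 m.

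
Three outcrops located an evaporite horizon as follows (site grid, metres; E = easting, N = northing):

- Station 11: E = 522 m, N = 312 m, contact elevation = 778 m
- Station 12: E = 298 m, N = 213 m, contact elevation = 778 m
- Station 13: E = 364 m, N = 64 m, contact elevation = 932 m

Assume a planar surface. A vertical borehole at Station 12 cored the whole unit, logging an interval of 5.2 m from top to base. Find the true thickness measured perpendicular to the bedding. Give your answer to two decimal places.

3.78 m

Two edge vectors: Station 11→Station 12 = (-224, -99, 0), Station 11→Station 13 = (-158, -248, 154).
Normal n = (Station 11→Station 12) × (Station 11→Station 13) = (-15246, 34496, 39910).
So ∂z/∂E = −n_x/n_z = 0.38201 and ∂z/∂N = −n_y/n_z = −0.86434.
|∇z| = √(a²+b²) = 0.94500, so dip δ = arctan(0.94500) = 43.38°.
True thickness = vertical thickness × cos δ = 5.2 × cos 43.38° = 3.78 m.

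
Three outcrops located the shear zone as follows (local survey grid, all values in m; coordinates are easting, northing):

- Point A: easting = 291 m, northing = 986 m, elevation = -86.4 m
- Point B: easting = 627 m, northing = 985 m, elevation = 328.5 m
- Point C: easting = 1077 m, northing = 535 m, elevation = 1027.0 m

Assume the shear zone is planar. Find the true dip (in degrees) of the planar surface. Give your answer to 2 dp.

51.88°

Let the plane be z = a·easting + b·northing + c.
Point B−Point A: 336a − 1b = 414.9;  Point C−Point A: 786a − 451b = 1113.4.
Solving gives a = 1.23387, b = −0.31835.
Gradient magnitude |∇z| = √(a² + b²) = √(1.52244 + 0.10135) = 1.27428.
True dip = arctan(1.27428) = 51.88°, dipping toward WNW (azimuth ≈ 284°).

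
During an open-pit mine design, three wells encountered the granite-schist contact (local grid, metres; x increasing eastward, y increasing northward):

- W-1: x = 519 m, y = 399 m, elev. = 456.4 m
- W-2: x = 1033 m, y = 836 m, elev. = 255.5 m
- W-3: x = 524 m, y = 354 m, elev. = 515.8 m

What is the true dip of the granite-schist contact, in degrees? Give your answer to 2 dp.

Let the plane be z = a·x + b·y + c.
W-2−W-1: 514a + 437b = −200.9;  W-3−W-1: 5a − 45b = 59.4.
Solving gives a = 0.66827, b = −1.24575.
Gradient magnitude |∇z| = √(a² + b²) = √(0.44659 + 1.55189) = 1.41367.
True dip = arctan(1.41367) = 54.73°, dipping toward NNW (azimuth ≈ 332°).

54.73°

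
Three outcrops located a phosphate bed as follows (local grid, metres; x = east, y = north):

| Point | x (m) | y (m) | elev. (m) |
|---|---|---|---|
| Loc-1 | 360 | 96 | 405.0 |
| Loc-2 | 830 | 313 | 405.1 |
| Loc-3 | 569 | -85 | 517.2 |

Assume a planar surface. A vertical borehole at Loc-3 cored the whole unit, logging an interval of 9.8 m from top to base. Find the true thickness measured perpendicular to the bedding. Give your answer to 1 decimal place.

Two edge vectors: Loc-1→Loc-2 = (470, 217, 0.1), Loc-1→Loc-3 = (209, -181, 112.2).
Normal n = (Loc-1→Loc-2) × (Loc-1→Loc-3) = (24365.5, -52713.1, -130423).
So ∂z/∂x = −n_x/n_z = 0.18682 and ∂z/∂y = −n_y/n_z = −0.40417.
|∇z| = √(a²+b²) = 0.44526, so dip δ = arctan(0.44526) = 24.00°.
True thickness = vertical thickness × cos δ = 9.8 × cos 24.00° = 9.0 m.

9.0 m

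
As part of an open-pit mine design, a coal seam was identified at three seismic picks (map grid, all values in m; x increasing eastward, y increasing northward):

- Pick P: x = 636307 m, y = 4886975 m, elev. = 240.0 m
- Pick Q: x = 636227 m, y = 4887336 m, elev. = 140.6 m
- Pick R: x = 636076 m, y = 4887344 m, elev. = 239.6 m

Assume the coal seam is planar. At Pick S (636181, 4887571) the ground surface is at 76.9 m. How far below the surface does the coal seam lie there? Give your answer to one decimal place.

5.1 m

Two edge vectors: Pick P→Pick Q = (-80, 361, -99.4), Pick P→Pick R = (-231, 369, -0.4).
Normal n = (Pick P→Pick Q) × (Pick P→Pick R) = (36534.2, 22929.4, 53871).
So ∂z/∂x = −n_x/n_z = −0.678179354 and ∂z/∂y = −n_y/n_z = −0.425635314.
Intercept c from Pick P: 240 + 431530.27 + 2080069.14 = 2511839.41.
At (636181, 4887571): z_contact = −431444.82 − 2080322.82 + 2511839.41 = 71.77 m.
Depth below ground = 76.9 − 71.77 = 5.1 m.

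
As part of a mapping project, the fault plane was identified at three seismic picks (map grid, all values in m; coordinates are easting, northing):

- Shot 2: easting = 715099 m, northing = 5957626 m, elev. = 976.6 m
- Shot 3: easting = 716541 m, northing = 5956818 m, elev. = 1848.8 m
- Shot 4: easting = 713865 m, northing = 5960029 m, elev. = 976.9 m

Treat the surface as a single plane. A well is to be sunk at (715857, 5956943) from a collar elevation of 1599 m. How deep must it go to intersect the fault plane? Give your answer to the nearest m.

277 m

Two edge vectors: Shot 2→Shot 3 = (1442, -808, 872.2), Shot 2→Shot 4 = (-1234, 2403, 0.3).
Normal n = (Shot 2→Shot 3) × (Shot 2→Shot 4) = (-2096139, -1076727.4, 2468054).
So ∂z/∂easting = −n_x/n_z = 0.84930840 and ∂z/∂northing = −n_y/n_z = 0.43626574.
Intercept c from Shot 2: 976.6 − 607339.59 − 2599108.10 = −3205471.09.
At (715857, 5956943): z_contact = 607983.4 + 2598810.1 − 3205471.09 = 1322.4 m.
Depth below ground = 1599 − 1322.4 = 277 m.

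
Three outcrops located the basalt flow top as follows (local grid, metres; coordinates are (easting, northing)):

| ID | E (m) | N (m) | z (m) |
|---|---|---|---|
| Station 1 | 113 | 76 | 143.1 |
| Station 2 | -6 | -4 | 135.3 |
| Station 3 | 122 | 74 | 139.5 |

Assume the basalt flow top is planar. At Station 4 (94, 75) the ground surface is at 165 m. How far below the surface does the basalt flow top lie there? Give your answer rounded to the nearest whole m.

Let the plane be z = a·E + b·N + c.
Station 2−Station 1: −119a − 80b = −7.8;  Station 3−Station 1: 9a − 2b = −3.6.
Solving gives a = −0.28434, b = 0.52046.
Then c = 143.1 − a·113 − b·76 = 135.68.
At (94, 75): z_contact = −26.7 + 39.0 + 135.68 = 148.0 m.
Depth below ground = 165 − 148.0 = 17 m.

17 m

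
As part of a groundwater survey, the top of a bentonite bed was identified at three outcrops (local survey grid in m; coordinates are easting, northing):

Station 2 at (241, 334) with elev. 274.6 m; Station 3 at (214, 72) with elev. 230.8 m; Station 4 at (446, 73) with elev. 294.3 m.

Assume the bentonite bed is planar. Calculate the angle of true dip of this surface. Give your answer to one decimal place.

Two edge vectors: Station 2→Station 3 = (-27, -262, -43.8), Station 2→Station 4 = (205, -261, 19.7).
Normal n = (Station 2→Station 3) × (Station 2→Station 4) = (-16593.2, -8447.1, 60757).
So ∂z/∂easting = −n_x/n_z = 0.27311 and ∂z/∂northing = −n_y/n_z = 0.13903.
Gradient magnitude |∇z| = √(a² + b²) = √(0.07459 + 0.01933) = 0.30646.
True dip = arctan(0.30646) = 17.0°, dipping toward WSW (azimuth ≈ 243°).

17.0°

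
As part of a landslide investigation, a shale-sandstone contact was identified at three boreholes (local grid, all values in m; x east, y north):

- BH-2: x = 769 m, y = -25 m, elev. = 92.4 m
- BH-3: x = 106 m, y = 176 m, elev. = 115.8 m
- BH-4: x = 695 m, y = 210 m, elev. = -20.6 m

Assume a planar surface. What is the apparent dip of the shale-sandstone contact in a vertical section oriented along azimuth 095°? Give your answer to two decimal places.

8.64°

Two edge vectors: BH-2→BH-3 = (-663, 201, 23.4), BH-2→BH-4 = (-74, 235, -113).
Normal n = (BH-2→BH-3) × (BH-2→BH-4) = (-28212, -76650.6, -140931).
So ∂z/∂x = −n_x/n_z = −0.20018 and ∂z/∂y = −n_y/n_z = −0.54389.
Unit vector along 095° is (sin 95°, cos 95°) = (0.9962, -0.0872).
Slope in that direction = a·(0.9962) + b·(-0.0872) = −0.15202.
Apparent dip = arctan|0.15202| = 8.64° (true dip is 30.1°, so apparent ≤ true as expected).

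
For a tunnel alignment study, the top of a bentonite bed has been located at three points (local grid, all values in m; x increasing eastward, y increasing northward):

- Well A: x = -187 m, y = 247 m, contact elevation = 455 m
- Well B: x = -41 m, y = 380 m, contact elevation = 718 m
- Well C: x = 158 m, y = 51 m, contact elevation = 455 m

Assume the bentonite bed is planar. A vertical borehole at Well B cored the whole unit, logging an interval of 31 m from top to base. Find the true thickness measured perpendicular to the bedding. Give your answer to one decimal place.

18.0 m

Let the plane be z = a·x + b·y + c.
Well B−Well A: 146a + 133b = 263;  Well C−Well A: 345a − 196b = 0.
Solving gives a = 0.69191, b = 1.21790.
|∇z| = √(a²+b²) = 1.40072, so dip δ = arctan(1.40072) = 54.48°.
True thickness = vertical thickness × cos δ = 31 × cos 54.48° = 18.0 m.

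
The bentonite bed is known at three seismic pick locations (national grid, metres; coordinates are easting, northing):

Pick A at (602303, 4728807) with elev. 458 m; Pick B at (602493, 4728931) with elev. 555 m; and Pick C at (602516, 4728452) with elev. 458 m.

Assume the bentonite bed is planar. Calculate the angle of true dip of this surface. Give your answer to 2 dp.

23.16°

Two edge vectors: Pick A→Pick B = (190, 124, 97), Pick A→Pick C = (213, -355, 0).
Normal n = (Pick A→Pick B) × (Pick A→Pick C) = (34435, 20661, -93862).
So ∂z/∂easting = −n_x/n_z = 0.36687 and ∂z/∂northing = −n_y/n_z = 0.22012.
Gradient magnitude |∇z| = √(a² + b²) = √(0.13459 + 0.04845) = 0.42784.
True dip = arctan(0.42784) = 23.16°, dipping toward WSW (azimuth ≈ 239°).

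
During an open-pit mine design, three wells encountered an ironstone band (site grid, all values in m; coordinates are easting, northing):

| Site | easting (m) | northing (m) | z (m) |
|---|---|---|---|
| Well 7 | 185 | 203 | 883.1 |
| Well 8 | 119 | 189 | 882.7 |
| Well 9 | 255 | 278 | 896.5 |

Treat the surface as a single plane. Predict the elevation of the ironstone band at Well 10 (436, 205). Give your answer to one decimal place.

Two edge vectors: Well 7→Well 8 = (-66, -14, -0.4), Well 7→Well 9 = (70, 75, 13.4).
Normal n = (Well 7→Well 8) × (Well 7→Well 9) = (-157.6, 856.4, -3970).
So ∂z/∂easting = −n_x/n_z = −0.03970 and ∂z/∂northing = −n_y/n_z = 0.21572.
Intercept c from Well 7: 883.1 + 7.34 − 43.79 = 846.65.
At (436, 205): z = −17.3 + 44.2 + 846.65 = 873.6 m.

873.6 m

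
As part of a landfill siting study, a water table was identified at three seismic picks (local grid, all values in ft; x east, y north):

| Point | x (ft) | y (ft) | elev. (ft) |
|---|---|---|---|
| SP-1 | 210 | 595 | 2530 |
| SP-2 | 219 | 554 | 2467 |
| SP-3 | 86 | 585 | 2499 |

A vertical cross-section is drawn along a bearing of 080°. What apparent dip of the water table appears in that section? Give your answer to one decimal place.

21.5°

Let the plane be z = a·x + b·y + c.
SP-2−SP-1: 9a − 41b = −63;  SP-3−SP-1: −124a − 10b = −31.
Solving gives a = 0.12389, b = 1.56378.
Unit vector along 080° is (sin 80°, cos 80°) = (0.9848, 0.1736).
Slope in that direction = a·(0.9848) + b·(0.1736) = 0.39355.
Apparent dip = arctan|0.39355| = 21.5° (true dip is 57.5°, so apparent ≤ true as expected).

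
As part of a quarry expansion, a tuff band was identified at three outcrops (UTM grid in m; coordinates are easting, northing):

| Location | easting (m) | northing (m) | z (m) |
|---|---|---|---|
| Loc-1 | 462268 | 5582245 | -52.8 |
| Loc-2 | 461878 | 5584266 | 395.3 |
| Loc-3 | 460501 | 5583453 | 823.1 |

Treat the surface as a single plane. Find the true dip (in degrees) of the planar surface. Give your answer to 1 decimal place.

22.9°

Two edge vectors: Loc-1→Loc-2 = (-390, 2021, 448.1), Loc-1→Loc-3 = (-1767, 1208, 875.9).
Normal n = (Loc-1→Loc-2) × (Loc-1→Loc-3) = (1228889.1, -450191.7, 3099987).
So ∂z/∂easting = −n_x/n_z = −0.39642 and ∂z/∂northing = −n_y/n_z = 0.14522.
Gradient magnitude |∇z| = √(a² + b²) = √(0.15715 + 0.02109) = 0.42218.
True dip = arctan(0.42218) = 22.9°, dipping toward ESE (azimuth ≈ 110°).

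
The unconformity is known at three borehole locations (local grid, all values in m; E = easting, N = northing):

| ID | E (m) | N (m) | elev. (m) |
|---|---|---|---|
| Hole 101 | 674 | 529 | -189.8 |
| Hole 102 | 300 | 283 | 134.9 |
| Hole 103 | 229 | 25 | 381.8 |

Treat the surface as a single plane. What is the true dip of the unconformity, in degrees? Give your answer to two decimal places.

42.74°

Let the plane be z = a·E + b·N + c.
Hole 102−Hole 101: −374a − 246b = 324.7;  Hole 103−Hole 101: −445a − 504b = 571.6.
Solving gives a = −0.29149, b = −0.87676.
Gradient magnitude |∇z| = √(a² + b²) = √(0.08497 + 0.76871) = 0.92395.
True dip = arctan(0.92395) = 42.74°, dipping toward NNE (azimuth ≈ 018°).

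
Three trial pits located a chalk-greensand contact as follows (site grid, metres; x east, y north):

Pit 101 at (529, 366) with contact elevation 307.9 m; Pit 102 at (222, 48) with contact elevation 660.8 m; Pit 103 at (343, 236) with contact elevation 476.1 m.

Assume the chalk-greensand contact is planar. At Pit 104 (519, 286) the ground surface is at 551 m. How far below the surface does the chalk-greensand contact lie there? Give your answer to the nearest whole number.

181 m

Two edge vectors: Pit 101→Pit 102 = (-307, -318, 352.9), Pit 101→Pit 103 = (-186, -130, 168.2).
Normal n = (Pit 101→Pit 102) × (Pit 101→Pit 103) = (-7610.6, -14002, -19238).
So ∂z/∂x = −n_x/n_z = −0.39560 and ∂z/∂y = −n_y/n_z = −0.72783.
Intercept c from Pit 101: 307.9 + 209.27 + 266.39 = 783.56.
At (519, 286): z_contact = −205.3 − 208.2 + 783.56 = 370.1 m.
Depth below ground = 551 − 370.1 = 181 m.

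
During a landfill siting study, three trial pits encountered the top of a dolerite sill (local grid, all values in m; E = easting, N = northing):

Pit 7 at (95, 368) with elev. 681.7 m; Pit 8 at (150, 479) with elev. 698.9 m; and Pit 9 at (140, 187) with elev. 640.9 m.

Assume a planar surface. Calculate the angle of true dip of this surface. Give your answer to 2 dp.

Two edge vectors: Pit 7→Pit 8 = (55, 111, 17.2), Pit 7→Pit 9 = (45, -181, -40.8).
Normal n = (Pit 7→Pit 8) × (Pit 7→Pit 9) = (-1415.6, 3018, -14950).
So ∂z/∂E = −n_x/n_z = −0.09469 and ∂z/∂N = −n_y/n_z = 0.20187.
Gradient magnitude |∇z| = √(a² + b²) = √(0.00897 + 0.04075) = 0.22298.
True dip = arctan(0.22298) = 12.57°, dipping toward SSE (azimuth ≈ 155°).

12.57°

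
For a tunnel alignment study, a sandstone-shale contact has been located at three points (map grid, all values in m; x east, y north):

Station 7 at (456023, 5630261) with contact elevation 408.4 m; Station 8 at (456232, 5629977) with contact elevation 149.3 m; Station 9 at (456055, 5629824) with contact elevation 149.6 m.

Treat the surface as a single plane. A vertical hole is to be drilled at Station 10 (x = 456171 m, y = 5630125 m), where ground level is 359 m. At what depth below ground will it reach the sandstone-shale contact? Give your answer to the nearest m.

Let the plane be z = a·x + b·y + c.
Station 8−Station 7: 209a − 284b = −259.1;  Station 9−Station 7: 32a − 437b = −258.8.
Solving gives a = −0.48303848, b = 0.55684844.
Then c = 408.4 − a·456023 − b·5630261 = −2914517.00.
At (456171, 5630125): z_contact = −220348.1 + 3135126.3 − 2914517.00 = 261.2 m.
Depth below ground = 359 − 261.2 = 98 m.

98 m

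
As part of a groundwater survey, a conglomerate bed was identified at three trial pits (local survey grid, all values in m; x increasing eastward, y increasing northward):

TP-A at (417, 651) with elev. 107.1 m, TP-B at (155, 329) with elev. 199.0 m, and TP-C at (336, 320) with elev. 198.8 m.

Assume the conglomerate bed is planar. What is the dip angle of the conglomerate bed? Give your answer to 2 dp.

15.31°

Let the plane be z = a·x + b·y + c.
TP-B−TP-A: −262a − 322b = 91.9;  TP-C−TP-A: −81a − 331b = 91.7.
Solving gives a = −0.01470, b = −0.27344.
Gradient magnitude |∇z| = √(a² + b²) = √(0.00022 + 0.07477) = 0.27384.
True dip = arctan(0.27384) = 15.31°, dipping toward N (azimuth ≈ 003°).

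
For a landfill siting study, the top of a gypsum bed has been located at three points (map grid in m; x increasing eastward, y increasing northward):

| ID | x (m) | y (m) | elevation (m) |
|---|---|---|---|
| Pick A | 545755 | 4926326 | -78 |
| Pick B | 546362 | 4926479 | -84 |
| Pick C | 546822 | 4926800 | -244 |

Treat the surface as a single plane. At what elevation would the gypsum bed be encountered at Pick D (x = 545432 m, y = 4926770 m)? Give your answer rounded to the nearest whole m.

Let the plane be z = a·x + b·y + c.
Pick B−Pick A: 607a + 153b = −6;  Pick C−Pick A: 1067a + 474b = −166.
Solving gives a = 0.18120466, b = −0.75811259.
Then c = -78 − a·545755 − b·4926326 = 3635738.43.
At (545432, 4926770): z = 98834.8 − 3735046.4 + 3635738.43 = -473.1 m.

-473 m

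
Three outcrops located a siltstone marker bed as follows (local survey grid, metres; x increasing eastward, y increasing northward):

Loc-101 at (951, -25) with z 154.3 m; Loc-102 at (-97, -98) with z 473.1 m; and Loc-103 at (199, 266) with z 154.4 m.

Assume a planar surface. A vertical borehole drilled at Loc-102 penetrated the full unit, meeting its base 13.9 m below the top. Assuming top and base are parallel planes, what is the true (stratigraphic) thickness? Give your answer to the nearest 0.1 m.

Two edge vectors: Loc-101→Loc-102 = (-1048, -73, 318.8), Loc-101→Loc-103 = (-752, 291, 0.1).
Normal n = (Loc-101→Loc-102) × (Loc-101→Loc-103) = (-92778.1, -239632.8, -359864).
So ∂z/∂x = −n_x/n_z = −0.25781 and ∂z/∂y = −n_y/n_z = −0.66590.
|∇z| = √(a²+b²) = 0.71406, so dip δ = arctan(0.71406) = 35.53°.
True thickness = vertical thickness × cos δ = 13.9 × cos 35.53° = 11.3 m.

11.3 m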